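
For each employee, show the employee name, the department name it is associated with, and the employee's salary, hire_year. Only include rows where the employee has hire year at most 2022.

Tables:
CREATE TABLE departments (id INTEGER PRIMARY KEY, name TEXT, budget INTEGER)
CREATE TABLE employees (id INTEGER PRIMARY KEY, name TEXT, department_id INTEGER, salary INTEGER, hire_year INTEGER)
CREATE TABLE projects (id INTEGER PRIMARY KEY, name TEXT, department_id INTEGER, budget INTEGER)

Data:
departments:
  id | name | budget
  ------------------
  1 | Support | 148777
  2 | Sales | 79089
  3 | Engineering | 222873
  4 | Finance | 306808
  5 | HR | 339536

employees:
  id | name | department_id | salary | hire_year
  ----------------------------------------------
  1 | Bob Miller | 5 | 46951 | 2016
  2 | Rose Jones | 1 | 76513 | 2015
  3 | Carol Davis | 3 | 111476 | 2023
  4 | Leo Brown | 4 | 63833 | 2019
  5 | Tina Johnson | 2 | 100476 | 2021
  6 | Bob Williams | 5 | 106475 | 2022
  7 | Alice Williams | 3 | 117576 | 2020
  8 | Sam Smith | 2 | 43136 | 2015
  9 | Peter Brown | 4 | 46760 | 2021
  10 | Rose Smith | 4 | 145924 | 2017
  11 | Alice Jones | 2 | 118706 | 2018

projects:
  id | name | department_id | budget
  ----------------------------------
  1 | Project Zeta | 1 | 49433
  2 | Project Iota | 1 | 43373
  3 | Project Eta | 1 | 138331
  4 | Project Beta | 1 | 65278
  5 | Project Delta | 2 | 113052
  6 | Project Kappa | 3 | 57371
SELECT c.name, p.name AS department, c.salary, c.hire_year FROM employees c JOIN departments p ON c.department_id = p.id WHERE c.hire_year <= 2022

Execution result:
name | department | salary | hire_year
Bob Miller | HR | 46951 | 2016
Rose Jones | Support | 76513 | 2015
Leo Brown | Finance | 63833 | 2019
Tina Johnson | Sales | 100476 | 2021
Bob Williams | HR | 106475 | 2022
Alice Williams | Engineering | 117576 | 2020
Sam Smith | Sales | 43136 | 2015
Peter Brown | Finance | 46760 | 2021
Rose Smith | Finance | 145924 | 2017
Alice Jones | Sales | 118706 | 2018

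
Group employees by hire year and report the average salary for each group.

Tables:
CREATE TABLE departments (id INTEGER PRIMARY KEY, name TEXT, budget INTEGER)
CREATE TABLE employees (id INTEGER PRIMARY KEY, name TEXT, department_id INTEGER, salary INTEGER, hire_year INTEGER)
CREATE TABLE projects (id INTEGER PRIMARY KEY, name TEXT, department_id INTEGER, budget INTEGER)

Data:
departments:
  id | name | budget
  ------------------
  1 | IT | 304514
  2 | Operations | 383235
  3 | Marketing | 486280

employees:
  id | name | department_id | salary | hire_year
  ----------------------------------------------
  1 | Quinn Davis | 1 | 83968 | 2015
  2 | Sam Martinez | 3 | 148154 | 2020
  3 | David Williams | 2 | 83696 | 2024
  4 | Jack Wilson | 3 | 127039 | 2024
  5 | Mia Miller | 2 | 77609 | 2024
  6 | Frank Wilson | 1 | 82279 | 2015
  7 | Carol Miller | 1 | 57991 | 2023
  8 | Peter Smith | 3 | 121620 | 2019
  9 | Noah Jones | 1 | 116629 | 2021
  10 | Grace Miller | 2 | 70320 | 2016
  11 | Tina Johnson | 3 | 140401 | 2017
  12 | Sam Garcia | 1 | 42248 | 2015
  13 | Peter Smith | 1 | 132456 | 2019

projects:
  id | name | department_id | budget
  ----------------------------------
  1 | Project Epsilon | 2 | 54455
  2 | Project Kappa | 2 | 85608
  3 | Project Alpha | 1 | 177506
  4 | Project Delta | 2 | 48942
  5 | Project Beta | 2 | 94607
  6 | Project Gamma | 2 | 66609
SELECT hire_year, AVG(salary) AS avg_salary FROM employees GROUP BY hire_year

Execution result:
hire_year | avg_salary
2015 | 69498.33
2016 | 70320.00
2017 | 140401.00
2019 | 127038.00
2020 | 148154.00
2021 | 116629.00
2023 | 57991.00
2024 | 96114.67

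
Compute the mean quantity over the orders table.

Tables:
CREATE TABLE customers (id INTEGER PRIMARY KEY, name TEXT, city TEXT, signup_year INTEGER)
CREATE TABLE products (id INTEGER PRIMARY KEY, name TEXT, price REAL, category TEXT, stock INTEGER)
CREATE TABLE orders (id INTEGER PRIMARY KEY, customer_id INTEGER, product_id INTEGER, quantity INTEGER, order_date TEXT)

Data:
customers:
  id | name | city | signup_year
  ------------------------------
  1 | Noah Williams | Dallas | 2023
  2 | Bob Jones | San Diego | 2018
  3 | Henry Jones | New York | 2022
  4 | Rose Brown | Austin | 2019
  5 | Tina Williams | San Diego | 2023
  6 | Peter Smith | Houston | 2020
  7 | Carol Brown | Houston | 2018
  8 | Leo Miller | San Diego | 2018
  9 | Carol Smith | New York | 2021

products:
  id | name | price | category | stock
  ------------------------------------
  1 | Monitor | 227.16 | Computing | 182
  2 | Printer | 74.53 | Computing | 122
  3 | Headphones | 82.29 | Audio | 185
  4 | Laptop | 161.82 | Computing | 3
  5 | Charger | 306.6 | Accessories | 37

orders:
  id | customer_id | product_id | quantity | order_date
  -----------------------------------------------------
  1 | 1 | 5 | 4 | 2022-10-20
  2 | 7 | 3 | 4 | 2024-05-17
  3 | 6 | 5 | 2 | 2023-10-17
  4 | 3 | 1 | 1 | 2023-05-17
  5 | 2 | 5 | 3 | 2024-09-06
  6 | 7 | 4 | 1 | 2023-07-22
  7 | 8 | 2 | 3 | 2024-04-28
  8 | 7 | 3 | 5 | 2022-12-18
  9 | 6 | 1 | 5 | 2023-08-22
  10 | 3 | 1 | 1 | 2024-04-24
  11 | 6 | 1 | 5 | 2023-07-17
SELECT AVG(quantity) FROM orders

Execution result:
3.09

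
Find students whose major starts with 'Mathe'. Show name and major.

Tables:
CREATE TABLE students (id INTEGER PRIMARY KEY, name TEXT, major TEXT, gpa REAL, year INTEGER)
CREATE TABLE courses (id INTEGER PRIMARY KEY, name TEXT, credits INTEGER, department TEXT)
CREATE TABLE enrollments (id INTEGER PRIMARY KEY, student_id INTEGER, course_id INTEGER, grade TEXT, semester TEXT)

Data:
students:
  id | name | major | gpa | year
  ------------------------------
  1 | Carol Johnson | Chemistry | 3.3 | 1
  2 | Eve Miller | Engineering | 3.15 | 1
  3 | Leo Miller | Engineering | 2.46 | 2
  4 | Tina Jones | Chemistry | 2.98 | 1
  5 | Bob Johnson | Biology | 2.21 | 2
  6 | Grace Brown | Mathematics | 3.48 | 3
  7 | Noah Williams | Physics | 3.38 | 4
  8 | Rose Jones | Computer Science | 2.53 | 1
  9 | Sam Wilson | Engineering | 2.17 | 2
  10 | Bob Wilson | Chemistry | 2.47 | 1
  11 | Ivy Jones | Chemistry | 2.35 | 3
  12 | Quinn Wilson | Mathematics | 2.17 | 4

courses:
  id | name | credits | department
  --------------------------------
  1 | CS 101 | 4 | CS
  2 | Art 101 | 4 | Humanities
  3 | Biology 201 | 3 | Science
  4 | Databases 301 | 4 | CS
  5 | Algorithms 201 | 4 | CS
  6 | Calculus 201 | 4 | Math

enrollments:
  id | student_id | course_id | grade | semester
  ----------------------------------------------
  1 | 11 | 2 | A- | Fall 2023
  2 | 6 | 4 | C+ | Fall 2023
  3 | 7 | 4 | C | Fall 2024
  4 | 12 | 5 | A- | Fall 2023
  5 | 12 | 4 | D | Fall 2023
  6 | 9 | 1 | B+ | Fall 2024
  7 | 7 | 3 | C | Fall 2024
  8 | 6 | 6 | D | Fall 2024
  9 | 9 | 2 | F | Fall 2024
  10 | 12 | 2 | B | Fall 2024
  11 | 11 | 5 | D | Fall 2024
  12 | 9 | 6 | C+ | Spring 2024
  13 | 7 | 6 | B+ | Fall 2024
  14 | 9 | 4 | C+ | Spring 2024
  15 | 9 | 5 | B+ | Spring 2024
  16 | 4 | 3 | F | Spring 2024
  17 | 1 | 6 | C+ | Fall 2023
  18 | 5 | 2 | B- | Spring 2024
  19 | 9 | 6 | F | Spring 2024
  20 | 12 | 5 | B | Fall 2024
SELECT name, major FROM students WHERE major LIKE 'Mathe%'

Execution result:
name | major
Grace Brown | Mathematics
Quinn Wilson | Mathematics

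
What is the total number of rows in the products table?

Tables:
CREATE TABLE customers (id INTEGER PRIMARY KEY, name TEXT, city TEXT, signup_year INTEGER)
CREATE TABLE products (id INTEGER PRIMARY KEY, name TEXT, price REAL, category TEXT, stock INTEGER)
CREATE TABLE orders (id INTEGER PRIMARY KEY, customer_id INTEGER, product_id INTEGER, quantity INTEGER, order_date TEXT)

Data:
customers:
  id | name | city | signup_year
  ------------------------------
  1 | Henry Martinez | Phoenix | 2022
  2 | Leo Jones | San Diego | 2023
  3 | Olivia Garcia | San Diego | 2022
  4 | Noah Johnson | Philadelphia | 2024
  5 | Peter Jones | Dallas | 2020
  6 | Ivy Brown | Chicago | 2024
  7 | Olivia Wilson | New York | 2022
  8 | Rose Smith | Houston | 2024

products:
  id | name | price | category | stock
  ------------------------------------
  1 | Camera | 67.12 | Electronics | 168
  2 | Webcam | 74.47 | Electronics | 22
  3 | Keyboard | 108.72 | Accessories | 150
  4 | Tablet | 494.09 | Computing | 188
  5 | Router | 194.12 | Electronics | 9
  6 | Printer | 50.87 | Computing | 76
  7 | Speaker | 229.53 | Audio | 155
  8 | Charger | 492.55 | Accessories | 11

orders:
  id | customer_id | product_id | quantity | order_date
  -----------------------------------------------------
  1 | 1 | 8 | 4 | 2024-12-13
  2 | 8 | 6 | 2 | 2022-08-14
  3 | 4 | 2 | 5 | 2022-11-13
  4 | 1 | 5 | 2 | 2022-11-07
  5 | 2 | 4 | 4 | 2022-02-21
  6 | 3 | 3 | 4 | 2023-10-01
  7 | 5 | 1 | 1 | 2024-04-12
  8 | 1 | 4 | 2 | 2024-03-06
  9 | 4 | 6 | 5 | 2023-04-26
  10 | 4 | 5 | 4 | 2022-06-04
SELECT COUNT(*) FROM products

Execution result:
8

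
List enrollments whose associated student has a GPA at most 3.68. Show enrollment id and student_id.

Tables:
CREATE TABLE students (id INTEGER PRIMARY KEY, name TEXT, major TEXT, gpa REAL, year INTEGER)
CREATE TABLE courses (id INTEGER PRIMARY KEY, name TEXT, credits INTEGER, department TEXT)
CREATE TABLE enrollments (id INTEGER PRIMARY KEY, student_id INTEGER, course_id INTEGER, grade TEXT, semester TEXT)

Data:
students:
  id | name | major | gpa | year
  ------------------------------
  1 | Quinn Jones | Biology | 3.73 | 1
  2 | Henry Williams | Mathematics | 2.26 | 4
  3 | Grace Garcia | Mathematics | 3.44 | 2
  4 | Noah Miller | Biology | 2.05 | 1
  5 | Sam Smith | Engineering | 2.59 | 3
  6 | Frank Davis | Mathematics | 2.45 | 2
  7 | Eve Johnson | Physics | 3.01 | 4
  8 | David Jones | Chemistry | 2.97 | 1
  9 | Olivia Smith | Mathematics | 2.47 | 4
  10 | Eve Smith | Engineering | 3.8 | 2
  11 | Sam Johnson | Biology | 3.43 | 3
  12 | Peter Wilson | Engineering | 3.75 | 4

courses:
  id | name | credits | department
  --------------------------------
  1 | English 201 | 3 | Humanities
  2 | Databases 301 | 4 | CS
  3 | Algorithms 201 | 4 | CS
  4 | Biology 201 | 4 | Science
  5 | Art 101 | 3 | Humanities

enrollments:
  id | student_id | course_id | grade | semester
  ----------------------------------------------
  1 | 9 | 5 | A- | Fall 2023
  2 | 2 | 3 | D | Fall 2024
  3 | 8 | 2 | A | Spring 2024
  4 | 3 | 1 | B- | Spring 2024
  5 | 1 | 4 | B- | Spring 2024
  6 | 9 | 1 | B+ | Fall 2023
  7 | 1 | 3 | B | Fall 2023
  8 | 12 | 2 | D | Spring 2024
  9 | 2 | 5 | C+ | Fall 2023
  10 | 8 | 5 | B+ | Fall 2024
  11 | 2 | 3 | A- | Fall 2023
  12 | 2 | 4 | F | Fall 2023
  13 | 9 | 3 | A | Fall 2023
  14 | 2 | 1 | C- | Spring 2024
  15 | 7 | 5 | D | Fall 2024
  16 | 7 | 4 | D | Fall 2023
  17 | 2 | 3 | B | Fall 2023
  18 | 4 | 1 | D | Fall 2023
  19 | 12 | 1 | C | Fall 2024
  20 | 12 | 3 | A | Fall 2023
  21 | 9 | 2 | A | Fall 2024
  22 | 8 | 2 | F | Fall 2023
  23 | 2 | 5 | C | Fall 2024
SELECT id, student_id FROM enrollments WHERE student_id IN (SELECT id FROM students WHERE gpa <= 3.68)

Execution result:
id | student_id
1 | 9
2 | 2
3 | 8
4 | 3
6 | 9
9 | 2
10 | 8
11 | 2
12 | 2
13 | 9
14 | 2
15 | 7
16 | 7
17 | 2
18 | 4
21 | 9
22 | 8
23 | 2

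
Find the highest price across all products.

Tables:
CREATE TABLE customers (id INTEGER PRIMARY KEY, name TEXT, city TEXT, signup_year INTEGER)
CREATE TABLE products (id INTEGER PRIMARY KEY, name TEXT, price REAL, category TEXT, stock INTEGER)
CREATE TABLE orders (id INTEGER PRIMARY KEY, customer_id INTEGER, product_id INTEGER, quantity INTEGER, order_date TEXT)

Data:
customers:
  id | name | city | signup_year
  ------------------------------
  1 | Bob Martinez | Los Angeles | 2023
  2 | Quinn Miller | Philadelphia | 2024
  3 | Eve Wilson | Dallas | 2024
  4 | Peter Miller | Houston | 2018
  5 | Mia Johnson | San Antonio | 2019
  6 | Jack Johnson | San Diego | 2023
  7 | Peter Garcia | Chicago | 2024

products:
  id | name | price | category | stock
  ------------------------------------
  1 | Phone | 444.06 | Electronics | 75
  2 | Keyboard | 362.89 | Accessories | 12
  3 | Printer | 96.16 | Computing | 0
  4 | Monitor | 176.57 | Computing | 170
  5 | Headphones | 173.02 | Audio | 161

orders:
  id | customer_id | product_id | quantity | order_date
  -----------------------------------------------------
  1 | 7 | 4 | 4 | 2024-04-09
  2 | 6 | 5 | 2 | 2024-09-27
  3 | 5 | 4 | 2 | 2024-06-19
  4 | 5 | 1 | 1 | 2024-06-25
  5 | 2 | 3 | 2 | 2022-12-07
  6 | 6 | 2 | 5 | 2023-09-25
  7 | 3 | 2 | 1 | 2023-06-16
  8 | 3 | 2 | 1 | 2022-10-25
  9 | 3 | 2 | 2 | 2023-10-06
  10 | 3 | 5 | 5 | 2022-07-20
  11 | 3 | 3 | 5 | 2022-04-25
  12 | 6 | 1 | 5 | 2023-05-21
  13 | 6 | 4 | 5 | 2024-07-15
SELECT MAX(price) FROM products

Execution result:
444.06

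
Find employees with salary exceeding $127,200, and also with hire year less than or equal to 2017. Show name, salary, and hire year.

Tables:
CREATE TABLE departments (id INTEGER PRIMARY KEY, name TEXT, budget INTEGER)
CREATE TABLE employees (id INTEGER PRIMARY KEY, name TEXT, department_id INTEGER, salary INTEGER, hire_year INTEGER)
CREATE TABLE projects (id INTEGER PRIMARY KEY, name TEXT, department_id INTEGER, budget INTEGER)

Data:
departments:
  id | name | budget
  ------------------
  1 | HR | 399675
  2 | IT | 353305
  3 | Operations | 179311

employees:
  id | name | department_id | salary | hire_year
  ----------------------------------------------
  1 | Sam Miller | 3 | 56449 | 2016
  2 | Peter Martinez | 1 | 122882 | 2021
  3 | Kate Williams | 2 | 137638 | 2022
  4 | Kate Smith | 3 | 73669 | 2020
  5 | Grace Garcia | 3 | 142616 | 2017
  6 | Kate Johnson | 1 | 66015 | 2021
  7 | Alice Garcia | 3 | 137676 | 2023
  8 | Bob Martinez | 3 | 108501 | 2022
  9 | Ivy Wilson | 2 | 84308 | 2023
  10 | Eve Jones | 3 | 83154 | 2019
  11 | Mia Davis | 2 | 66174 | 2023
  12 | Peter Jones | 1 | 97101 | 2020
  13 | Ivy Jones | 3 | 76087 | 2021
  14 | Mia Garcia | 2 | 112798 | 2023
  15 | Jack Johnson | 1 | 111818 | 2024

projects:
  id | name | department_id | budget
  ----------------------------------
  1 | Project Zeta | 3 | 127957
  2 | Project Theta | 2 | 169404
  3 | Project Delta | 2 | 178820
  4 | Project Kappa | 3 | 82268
SELECT name, salary, hire_year FROM employees WHERE salary > 127200 AND hire_year <= 2017

Execution result:
name | salary | hire_year
Grace Garcia | 142616 | 2017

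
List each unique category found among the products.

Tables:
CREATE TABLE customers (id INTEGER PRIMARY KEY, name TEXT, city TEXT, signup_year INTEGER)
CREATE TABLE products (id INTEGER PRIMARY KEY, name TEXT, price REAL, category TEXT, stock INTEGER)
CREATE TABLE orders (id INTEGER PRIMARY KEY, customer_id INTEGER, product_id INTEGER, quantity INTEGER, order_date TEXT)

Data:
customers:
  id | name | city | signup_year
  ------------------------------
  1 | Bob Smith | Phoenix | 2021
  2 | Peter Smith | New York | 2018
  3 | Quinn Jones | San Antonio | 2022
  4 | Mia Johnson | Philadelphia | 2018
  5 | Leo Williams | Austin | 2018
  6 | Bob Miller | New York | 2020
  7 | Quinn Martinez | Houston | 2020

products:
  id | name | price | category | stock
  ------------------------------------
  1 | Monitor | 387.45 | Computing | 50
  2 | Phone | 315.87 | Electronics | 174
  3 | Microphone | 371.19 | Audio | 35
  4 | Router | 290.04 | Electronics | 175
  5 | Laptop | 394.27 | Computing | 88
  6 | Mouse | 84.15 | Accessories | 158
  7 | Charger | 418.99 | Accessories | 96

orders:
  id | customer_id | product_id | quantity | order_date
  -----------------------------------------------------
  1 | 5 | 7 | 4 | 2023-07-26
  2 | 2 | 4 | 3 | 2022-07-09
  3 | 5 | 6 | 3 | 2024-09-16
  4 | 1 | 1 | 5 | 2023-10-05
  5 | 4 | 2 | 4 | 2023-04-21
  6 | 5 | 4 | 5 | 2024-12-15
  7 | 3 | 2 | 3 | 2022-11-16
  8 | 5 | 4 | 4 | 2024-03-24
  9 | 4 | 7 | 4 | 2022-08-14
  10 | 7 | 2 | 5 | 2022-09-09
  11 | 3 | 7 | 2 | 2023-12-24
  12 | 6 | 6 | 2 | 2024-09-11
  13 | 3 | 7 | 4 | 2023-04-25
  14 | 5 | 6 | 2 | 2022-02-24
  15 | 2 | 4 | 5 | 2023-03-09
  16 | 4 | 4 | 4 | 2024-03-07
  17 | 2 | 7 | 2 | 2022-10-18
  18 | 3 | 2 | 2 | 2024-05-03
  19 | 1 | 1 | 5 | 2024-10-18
SELECT DISTINCT category FROM products

Execution result:
category
Computing
Electronics
Audio
Accessories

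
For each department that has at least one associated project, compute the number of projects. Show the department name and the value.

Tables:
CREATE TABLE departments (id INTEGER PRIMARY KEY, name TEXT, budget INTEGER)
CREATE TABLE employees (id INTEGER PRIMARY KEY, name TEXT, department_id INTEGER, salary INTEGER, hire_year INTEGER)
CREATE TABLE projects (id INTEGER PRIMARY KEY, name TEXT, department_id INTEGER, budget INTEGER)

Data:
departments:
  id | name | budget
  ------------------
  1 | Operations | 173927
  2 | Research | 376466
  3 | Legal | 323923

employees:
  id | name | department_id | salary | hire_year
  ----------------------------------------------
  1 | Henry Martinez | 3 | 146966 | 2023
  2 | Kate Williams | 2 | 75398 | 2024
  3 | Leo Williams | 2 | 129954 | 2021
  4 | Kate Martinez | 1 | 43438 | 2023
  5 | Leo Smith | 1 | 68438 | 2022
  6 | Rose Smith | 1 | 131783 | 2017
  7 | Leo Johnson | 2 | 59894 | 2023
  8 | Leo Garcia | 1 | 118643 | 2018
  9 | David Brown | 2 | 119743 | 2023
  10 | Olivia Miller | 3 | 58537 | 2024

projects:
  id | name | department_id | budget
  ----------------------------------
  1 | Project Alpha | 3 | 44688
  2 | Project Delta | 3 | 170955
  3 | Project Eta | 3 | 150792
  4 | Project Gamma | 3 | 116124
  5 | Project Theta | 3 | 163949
SELECT p.name, COUNT(*) AS n FROM projects c JOIN departments p ON c.department_id = p.id GROUP BY p.id, p.name

Execution result:
name | n
Legal | 5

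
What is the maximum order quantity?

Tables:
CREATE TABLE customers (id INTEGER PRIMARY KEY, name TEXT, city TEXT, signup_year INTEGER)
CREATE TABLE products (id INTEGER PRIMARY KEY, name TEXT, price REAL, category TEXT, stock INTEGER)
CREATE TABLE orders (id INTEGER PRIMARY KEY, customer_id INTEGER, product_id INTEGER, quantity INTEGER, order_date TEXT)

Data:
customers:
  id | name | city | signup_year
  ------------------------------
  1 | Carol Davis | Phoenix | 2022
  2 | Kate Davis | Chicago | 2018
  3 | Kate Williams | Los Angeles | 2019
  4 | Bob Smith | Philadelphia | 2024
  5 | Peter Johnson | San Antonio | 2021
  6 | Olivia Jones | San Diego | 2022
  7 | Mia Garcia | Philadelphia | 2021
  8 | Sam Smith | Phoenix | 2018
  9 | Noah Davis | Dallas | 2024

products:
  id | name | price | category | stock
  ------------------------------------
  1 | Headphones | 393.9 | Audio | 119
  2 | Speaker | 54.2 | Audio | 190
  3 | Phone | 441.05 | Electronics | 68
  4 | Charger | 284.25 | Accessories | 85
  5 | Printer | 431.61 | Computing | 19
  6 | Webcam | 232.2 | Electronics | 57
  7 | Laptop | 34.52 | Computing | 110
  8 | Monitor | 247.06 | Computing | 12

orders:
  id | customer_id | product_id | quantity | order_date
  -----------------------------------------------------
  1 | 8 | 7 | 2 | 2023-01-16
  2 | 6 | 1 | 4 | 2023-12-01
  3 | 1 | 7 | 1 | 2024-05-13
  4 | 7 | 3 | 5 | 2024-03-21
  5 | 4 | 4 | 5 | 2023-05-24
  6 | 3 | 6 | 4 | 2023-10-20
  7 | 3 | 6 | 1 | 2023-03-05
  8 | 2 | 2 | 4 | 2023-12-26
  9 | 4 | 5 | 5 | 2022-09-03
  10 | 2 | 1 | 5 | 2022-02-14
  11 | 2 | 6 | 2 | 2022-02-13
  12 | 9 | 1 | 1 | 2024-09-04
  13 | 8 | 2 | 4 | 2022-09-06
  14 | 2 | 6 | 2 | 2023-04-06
SELECT MAX(quantity) FROM orders

Execution result:
5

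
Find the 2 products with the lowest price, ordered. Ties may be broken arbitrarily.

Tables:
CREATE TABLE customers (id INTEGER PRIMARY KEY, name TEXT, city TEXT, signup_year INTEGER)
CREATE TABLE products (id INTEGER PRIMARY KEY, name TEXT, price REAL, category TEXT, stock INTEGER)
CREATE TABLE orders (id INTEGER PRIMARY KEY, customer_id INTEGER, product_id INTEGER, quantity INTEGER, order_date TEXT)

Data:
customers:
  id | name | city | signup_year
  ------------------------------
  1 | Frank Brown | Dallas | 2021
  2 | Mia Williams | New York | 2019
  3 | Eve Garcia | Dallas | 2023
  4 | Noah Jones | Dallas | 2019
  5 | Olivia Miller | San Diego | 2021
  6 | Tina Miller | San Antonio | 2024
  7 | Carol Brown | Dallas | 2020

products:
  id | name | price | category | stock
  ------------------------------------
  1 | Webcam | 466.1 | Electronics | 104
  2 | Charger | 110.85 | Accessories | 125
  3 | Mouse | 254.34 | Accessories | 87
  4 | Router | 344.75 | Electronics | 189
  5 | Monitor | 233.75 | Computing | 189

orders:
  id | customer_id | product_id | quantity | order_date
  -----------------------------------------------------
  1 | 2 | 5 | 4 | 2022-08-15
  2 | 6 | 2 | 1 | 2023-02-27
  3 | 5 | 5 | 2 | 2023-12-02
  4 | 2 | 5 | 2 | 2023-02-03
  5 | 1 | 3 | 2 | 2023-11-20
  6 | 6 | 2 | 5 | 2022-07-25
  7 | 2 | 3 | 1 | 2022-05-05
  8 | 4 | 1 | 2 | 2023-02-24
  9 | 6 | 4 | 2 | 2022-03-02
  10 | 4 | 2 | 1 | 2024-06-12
SELECT name, price FROM products ORDER BY price ASC LIMIT 2

Execution result:
name | price
Charger | 110.85
Monitor | 233.75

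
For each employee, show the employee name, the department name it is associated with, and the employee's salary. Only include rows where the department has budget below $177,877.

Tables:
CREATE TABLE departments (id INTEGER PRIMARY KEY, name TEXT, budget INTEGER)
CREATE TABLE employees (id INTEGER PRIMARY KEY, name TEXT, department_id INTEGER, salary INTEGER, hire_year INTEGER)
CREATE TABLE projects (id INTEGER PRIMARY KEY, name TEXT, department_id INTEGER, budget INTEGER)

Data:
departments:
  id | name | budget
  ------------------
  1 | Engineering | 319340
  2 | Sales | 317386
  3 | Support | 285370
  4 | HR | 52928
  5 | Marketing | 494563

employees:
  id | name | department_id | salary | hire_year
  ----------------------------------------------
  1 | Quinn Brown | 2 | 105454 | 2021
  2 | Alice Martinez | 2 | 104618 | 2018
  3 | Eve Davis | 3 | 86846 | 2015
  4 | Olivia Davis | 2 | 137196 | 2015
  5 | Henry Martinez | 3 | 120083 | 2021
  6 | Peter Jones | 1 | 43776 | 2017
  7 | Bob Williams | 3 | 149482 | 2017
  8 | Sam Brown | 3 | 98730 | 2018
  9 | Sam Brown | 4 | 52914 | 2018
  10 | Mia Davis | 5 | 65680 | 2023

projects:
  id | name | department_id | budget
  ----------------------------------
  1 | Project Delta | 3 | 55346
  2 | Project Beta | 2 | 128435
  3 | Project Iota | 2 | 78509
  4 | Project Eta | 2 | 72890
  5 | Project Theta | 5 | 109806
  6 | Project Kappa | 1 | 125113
SELECT c.name, p.name AS department, c.salary FROM employees c JOIN departments p ON c.department_id = p.id WHERE p.budget < 177877

Execution result:
name | department | salary
Sam Brown | HR | 52914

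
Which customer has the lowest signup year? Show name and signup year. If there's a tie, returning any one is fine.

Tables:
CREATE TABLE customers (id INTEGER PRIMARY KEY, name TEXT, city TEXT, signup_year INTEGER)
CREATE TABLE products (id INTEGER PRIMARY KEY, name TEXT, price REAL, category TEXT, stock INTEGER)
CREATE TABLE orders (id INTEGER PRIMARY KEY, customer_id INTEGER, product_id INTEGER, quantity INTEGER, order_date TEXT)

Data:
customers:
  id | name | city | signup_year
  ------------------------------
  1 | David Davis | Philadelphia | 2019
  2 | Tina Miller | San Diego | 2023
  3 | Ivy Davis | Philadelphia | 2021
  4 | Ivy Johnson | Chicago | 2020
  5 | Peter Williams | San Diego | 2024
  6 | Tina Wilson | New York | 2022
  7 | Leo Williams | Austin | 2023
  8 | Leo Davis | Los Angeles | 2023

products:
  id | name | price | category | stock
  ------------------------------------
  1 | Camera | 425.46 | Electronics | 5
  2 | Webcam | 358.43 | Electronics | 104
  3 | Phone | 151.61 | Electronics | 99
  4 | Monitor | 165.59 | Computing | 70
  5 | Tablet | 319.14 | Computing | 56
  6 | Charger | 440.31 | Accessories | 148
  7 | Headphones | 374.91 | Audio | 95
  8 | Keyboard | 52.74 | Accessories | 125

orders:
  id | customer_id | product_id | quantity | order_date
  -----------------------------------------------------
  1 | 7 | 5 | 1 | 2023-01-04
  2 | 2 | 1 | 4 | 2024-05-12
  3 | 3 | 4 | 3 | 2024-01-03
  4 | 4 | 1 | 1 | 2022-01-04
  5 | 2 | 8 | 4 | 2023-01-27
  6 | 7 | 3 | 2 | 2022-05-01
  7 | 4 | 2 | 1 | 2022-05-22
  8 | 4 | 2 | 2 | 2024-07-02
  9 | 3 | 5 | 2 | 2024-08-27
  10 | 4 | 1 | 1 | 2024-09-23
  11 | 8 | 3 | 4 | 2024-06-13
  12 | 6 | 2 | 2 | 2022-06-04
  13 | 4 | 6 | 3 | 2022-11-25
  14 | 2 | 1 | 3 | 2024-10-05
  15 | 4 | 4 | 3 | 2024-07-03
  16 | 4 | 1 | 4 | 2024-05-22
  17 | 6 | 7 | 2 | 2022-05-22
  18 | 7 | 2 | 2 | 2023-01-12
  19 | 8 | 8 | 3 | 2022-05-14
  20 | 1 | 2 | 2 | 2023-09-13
SELECT name, signup_year FROM customers ORDER BY signup_year ASC LIMIT 1

Execution result:
name | signup_year
David Davis | 2019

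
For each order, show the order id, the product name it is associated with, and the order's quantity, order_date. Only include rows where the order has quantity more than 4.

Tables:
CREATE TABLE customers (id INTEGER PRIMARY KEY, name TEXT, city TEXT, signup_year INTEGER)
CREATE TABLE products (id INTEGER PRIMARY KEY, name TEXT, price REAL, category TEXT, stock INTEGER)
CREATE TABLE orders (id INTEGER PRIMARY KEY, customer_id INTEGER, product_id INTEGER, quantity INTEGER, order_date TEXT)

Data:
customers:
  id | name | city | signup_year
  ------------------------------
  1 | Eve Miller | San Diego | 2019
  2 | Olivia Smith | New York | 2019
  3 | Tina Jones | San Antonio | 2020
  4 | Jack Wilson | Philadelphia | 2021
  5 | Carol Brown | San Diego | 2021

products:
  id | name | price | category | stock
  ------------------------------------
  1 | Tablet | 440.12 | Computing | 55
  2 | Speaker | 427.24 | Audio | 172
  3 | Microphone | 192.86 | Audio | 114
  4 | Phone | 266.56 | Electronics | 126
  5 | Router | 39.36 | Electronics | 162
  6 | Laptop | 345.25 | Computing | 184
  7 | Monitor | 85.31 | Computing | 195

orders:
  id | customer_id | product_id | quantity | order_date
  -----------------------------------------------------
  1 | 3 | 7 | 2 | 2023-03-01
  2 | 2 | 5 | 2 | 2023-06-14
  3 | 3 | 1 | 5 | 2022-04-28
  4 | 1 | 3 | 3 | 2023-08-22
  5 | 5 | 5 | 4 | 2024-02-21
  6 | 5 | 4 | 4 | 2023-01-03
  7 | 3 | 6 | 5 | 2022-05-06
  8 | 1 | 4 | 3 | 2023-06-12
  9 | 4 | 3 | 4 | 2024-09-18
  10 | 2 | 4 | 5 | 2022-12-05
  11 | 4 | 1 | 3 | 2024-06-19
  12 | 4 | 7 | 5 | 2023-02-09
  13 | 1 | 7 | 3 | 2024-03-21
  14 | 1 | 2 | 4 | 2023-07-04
SELECT c.id, p.name AS product, c.quantity, c.order_date FROM orders c JOIN products p ON c.product_id = p.id WHERE c.quantity > 4

Execution result:
id | product | quantity | order_date
3 | Tablet | 5 | 2022-04-28
7 | Laptop | 5 | 2022-05-06
10 | Phone | 5 | 2022-12-05
12 | Monitor | 5 | 2023-02-09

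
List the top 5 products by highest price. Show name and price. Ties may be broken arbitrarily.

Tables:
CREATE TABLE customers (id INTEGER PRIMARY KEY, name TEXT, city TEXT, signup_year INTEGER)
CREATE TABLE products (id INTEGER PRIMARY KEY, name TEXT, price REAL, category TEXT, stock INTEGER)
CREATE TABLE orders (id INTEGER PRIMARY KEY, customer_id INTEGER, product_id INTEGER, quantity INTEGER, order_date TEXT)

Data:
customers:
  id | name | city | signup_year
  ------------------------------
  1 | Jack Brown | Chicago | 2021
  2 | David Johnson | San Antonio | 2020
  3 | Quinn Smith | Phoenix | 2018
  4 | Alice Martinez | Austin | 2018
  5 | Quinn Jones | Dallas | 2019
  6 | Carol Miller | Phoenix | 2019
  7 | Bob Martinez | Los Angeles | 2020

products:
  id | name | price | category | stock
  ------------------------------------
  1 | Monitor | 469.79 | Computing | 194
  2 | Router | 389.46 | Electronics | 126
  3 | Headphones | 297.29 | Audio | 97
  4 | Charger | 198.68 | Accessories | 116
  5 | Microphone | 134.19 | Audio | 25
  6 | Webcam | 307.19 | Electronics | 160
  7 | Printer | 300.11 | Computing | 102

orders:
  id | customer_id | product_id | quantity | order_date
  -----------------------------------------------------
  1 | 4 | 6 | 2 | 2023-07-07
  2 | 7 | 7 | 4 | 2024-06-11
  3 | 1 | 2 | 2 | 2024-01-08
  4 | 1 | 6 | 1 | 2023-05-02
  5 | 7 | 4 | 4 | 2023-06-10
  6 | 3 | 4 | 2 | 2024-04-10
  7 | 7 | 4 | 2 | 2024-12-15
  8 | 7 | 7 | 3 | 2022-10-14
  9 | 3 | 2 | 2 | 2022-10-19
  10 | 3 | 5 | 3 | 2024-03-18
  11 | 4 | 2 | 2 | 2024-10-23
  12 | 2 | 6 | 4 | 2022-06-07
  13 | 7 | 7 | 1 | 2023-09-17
SELECT name, price FROM products ORDER BY price DESC LIMIT 5

Execution result:
name | price
Monitor | 469.79
Router | 389.46
Webcam | 307.19
Printer | 300.11
Headphones | 297.29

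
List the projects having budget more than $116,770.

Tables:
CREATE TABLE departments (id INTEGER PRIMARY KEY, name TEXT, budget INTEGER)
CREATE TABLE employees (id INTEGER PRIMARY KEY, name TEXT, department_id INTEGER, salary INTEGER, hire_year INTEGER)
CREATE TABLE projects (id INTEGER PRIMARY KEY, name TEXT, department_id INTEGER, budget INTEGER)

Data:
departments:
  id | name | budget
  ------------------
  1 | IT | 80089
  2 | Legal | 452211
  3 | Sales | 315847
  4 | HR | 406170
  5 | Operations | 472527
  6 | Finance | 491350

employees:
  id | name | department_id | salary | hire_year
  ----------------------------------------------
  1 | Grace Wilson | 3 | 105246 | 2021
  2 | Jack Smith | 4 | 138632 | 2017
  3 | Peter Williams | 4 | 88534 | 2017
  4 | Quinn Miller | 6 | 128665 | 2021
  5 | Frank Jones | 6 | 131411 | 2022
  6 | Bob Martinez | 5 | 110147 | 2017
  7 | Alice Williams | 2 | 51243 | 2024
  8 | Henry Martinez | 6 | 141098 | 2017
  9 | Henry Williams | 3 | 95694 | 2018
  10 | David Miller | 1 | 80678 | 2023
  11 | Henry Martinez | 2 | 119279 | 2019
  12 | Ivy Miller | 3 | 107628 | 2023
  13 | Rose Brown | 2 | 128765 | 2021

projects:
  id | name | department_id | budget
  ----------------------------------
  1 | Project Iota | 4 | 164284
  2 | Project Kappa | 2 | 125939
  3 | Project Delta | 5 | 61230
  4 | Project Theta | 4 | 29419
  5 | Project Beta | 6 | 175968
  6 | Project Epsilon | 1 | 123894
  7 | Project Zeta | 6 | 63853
SELECT name, budget FROM projects WHERE budget > 116770

Execution result:
name | budget
Project Iota | 164284
Project Kappa | 125939
Project Beta | 175968
Project Epsilon | 123894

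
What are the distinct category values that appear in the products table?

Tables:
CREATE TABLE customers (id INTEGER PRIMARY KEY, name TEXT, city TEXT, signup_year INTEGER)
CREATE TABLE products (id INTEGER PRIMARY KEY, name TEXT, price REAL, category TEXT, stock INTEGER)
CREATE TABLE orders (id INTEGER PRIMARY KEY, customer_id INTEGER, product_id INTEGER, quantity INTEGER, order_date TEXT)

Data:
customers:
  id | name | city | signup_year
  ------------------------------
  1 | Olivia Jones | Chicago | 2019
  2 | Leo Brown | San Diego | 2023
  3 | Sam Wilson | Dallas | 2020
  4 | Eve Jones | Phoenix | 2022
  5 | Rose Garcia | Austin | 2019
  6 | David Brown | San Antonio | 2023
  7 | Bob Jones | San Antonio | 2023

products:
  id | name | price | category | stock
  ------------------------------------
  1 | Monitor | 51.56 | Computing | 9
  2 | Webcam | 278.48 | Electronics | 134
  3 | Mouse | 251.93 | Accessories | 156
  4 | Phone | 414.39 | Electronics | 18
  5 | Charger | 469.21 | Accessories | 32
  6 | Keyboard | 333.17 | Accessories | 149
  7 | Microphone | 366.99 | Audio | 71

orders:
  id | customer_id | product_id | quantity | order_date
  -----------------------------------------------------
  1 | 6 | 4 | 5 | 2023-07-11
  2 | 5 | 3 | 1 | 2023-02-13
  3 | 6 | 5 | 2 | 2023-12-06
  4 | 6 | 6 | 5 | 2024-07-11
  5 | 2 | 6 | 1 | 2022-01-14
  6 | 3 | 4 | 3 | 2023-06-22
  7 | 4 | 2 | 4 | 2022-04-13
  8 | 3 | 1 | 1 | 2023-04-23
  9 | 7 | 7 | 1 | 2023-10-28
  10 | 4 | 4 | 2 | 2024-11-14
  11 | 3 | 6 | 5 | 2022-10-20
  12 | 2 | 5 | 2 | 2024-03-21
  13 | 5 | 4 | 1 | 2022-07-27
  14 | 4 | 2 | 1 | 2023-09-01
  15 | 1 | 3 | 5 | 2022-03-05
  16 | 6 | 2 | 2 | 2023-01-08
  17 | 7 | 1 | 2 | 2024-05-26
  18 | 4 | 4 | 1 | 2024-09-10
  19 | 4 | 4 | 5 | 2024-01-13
SELECT DISTINCT category FROM products

Execution result:
category
Computing
Electronics
Accessories
Audio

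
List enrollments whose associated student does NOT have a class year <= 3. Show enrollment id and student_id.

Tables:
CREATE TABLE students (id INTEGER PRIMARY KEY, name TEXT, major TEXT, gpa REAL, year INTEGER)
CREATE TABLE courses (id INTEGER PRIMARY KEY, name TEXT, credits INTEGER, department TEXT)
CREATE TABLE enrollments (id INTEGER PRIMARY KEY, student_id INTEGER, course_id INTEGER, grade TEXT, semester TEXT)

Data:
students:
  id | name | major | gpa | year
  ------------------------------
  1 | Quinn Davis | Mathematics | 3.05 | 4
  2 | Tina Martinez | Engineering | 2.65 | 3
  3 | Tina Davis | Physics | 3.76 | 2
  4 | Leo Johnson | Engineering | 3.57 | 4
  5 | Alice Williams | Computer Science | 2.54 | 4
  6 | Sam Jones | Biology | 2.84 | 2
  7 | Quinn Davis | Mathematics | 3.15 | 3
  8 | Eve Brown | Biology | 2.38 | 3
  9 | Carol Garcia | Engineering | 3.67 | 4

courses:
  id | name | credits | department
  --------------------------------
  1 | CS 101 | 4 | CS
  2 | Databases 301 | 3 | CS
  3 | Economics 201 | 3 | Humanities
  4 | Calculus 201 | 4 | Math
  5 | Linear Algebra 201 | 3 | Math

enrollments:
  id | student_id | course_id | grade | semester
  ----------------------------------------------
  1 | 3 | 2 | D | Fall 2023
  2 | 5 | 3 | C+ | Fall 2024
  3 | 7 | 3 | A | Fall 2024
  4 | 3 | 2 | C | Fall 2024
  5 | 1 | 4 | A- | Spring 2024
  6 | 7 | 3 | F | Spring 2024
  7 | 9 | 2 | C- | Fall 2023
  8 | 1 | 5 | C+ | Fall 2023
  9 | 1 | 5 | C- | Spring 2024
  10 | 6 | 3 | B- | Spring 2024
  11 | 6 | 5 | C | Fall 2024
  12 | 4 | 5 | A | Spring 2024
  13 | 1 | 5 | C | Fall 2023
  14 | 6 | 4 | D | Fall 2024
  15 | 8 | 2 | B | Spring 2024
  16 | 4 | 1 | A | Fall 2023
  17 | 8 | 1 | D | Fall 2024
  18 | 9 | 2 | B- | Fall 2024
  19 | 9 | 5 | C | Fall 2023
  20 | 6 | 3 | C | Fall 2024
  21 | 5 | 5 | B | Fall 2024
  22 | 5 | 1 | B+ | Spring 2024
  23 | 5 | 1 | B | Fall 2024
SELECT id, student_id FROM enrollments WHERE student_id NOT IN (SELECT id FROM students WHERE year <= 3)

Execution result:
id | student_id
2 | 5
5 | 1
7 | 9
8 | 1
9 | 1
12 | 4
13 | 1
16 | 4
18 | 9
19 | 9
21 | 5
22 | 5
23 | 5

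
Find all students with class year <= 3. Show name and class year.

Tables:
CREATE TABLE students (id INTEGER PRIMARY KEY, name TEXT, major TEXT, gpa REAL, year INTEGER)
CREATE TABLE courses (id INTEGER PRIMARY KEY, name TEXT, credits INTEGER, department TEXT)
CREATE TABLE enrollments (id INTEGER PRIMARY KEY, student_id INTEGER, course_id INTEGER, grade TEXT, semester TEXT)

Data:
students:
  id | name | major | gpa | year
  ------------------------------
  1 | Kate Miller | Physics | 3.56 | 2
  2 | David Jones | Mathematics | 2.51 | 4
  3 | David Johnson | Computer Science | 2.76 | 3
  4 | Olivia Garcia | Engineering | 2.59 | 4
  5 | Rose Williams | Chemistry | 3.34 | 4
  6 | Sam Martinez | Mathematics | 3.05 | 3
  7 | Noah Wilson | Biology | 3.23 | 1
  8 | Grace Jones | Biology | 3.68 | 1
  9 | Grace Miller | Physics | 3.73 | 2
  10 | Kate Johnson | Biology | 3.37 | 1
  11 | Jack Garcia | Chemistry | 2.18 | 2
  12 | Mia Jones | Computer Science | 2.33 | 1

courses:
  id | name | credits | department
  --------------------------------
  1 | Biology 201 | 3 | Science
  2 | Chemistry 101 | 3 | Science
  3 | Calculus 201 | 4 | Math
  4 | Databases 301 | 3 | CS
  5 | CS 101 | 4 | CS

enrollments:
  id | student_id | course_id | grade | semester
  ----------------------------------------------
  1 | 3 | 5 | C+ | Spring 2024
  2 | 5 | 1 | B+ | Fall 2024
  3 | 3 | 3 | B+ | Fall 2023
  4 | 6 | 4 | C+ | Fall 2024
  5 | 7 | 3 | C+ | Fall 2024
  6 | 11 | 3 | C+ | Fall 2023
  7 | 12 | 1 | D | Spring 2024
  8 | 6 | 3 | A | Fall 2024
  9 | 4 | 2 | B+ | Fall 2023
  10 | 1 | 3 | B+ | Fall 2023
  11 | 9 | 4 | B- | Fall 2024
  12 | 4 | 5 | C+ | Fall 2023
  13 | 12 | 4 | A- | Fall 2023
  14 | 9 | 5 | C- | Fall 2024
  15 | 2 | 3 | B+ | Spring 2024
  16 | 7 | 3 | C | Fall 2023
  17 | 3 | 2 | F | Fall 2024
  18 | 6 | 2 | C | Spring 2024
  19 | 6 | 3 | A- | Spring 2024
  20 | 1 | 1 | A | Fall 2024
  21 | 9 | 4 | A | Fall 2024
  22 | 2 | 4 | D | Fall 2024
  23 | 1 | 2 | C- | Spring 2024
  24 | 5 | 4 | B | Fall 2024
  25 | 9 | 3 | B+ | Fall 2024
SELECT name, year FROM students WHERE year <= 3

Execution result:
name | year
Kate Miller | 2
David Johnson | 3
Sam Martinez | 3
Noah Wilson | 1
Grace Jones | 1
Grace Miller | 2
Kate Johnson | 1
Jack Garcia | 2
Mia Jones | 1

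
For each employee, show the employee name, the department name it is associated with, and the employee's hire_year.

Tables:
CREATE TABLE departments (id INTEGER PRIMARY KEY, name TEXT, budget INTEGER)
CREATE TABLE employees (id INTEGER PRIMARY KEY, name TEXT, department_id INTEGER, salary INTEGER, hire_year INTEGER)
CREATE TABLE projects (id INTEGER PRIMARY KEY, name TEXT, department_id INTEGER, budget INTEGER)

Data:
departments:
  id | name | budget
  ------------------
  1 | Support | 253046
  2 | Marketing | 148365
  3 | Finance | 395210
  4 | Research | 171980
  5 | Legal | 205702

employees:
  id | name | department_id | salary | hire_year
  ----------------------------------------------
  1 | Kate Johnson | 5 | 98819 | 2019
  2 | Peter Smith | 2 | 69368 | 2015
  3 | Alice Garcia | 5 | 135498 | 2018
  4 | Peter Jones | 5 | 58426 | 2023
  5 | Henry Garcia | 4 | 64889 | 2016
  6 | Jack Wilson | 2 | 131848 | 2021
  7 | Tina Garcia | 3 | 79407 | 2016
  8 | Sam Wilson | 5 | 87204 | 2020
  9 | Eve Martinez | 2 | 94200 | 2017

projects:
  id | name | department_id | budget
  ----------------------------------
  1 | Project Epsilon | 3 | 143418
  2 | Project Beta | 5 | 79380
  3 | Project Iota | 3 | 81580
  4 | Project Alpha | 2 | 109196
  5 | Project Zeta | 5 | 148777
SELECT c.name, p.name AS department, c.hire_year FROM employees c JOIN departments p ON c.department_id = p.id

Execution result:
name | department | hire_year
Kate Johnson | Legal | 2019
Peter Smith | Marketing | 2015
Alice Garcia | Legal | 2018
Peter Jones | Legal | 2023
Henry Garcia | Research | 2016
Jack Wilson | Marketing | 2021
Tina Garcia | Finance | 2016
Sam Wilson | Legal | 2020
Eve Martinez | Marketing | 2017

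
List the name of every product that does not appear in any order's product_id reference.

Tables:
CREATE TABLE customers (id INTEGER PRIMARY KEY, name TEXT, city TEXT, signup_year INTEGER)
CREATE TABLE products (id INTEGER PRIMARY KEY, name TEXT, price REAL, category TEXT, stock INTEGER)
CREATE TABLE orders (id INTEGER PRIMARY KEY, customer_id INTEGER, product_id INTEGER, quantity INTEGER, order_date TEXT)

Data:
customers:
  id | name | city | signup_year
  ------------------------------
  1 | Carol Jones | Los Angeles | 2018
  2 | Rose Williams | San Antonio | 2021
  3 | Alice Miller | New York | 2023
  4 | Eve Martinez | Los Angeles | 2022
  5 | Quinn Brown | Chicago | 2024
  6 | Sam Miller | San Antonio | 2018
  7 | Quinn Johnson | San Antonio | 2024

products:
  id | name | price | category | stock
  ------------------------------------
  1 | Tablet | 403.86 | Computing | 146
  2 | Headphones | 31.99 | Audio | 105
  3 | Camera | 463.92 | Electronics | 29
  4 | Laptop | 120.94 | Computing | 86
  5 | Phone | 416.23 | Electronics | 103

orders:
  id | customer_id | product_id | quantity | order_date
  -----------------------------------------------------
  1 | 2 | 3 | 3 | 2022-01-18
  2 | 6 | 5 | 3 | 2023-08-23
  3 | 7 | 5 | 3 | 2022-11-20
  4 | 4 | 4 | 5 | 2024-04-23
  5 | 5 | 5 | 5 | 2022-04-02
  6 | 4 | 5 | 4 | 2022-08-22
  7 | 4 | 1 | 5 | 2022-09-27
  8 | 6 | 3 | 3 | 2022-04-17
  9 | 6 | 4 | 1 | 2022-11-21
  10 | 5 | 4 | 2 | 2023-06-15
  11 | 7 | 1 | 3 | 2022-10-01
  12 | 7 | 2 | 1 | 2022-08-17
SELECT p.name FROM products p LEFT JOIN orders c ON c.product_id = p.id WHERE c.id IS NULL

Execution result:
(no rows)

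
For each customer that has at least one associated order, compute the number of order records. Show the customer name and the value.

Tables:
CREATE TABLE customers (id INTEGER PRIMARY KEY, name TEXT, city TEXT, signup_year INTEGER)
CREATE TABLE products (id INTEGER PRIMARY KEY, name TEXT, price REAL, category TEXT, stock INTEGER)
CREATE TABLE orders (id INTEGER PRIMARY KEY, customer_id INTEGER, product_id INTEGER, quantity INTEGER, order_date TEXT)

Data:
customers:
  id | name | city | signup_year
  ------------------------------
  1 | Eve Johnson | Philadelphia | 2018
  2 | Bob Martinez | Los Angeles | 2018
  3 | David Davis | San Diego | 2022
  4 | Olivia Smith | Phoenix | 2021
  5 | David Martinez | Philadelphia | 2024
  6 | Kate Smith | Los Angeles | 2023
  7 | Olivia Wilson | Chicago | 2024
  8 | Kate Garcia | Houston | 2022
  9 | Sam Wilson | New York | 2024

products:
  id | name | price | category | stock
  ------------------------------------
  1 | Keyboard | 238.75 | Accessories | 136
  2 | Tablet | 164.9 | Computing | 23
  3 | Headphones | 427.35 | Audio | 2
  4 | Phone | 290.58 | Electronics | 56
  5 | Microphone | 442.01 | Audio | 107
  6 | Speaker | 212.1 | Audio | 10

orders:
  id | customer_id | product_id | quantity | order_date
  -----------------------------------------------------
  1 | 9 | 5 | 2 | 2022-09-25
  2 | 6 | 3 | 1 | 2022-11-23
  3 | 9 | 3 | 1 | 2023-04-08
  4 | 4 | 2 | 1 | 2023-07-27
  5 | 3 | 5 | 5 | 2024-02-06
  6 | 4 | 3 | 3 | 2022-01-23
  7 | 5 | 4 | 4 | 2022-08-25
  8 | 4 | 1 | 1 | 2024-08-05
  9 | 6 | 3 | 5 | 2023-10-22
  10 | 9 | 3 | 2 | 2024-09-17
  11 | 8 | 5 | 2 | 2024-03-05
SELECT p.name, COUNT(*) AS n FROM orders c JOIN customers p ON c.customer_id = p.id GROUP BY p.id, p.name

Execution result:
name | n
David Davis | 1
Olivia Smith | 3
David Martinez | 1
Kate Smith | 2
Kate Garcia | 1
Sam Wilson | 3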